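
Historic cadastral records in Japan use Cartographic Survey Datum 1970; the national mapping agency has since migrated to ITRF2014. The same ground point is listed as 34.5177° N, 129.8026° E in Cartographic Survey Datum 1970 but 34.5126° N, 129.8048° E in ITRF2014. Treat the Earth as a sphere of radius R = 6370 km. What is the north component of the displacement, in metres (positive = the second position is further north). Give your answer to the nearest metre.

ΔN = -567 m

Δφ = 34.5126° − 34.5177° = -0.0051°; Δλ = 129.8048° − 129.8026° = +0.0022°.
1° along a meridian = πR/180 = 111177 m.
ΔN = Δφ × 111177 = -567.0 m; ΔE = Δλ × 111177 × cos(34.5177°) = +0.0022 × 111177 × 0.823951 = 201.5 m.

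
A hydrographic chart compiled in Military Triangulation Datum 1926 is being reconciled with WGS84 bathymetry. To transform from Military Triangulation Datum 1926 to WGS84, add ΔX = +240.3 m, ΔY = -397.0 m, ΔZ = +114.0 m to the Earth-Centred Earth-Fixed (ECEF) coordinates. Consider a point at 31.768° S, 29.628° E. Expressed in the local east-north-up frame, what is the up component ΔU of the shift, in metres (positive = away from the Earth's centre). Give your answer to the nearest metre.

ΔU = -49 m

The local up (radial) axis is (cos φ cos λ, cos φ sin λ, sin φ), giving ΔU = 177.588 − 166.861 − 60.019 = -49.29 m.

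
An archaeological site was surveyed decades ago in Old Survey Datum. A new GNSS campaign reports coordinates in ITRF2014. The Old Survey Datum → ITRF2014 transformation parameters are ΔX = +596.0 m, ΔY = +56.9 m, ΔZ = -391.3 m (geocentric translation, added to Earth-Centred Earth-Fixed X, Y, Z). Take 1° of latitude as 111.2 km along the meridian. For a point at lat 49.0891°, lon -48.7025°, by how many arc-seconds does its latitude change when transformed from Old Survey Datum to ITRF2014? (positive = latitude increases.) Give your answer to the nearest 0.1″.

sin φ = 0.755729, cos φ = 0.654885, sin λ = -0.751293, cos λ = 0.659969.
North component: ΔN = −sin φ cos λ·ΔX − sin φ sin λ·ΔY + cos φ·ΔZ = −(0.755729)(0.659969)(596.0) − (0.755729)(-0.751293)(56.9) + (0.654885)(-391.3) = -521.21 m.
1° of latitude spans 111200 m, so Δφ = -521.21 / 111200 × 3600 = -16.874″.

Δφ = -16.9″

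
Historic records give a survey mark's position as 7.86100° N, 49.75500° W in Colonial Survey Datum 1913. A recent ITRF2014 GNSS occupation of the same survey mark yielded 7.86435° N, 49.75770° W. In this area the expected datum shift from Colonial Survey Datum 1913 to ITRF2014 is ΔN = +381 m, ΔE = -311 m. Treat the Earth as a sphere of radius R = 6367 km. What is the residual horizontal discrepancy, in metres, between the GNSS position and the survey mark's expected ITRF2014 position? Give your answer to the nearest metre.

Observed coordinate differences: Δφ = +0.00335°, Δλ = -0.00270°.
Converting to metres (1° lat = 111125 m, cos φ = 0.990603): observed ΔN = 372.3 m, observed ΔE = -297.2 m.
Subtracting the expected shift leaves a residual of 372.3 − (381) = -8.7 m north and -297.2 − (-311) = 13.8 m east.
Residual distance = √((-8.7)² + 13.8²) = 16.3 m.

16 m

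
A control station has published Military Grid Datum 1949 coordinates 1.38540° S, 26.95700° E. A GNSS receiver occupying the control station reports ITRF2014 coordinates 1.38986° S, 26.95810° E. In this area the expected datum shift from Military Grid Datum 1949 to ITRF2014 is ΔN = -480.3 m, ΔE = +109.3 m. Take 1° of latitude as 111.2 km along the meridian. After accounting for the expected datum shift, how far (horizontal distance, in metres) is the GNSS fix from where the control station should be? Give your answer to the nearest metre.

Observed coordinate differences: Δφ = -0.00446°, Δλ = +0.00110°.
Converting to metres (1° lat = 111200 m, cos φ = 0.999708): observed ΔN = -496.0 m, observed ΔE = 122.3 m.
Subtracting the expected shift leaves a residual of -496.0 − (-480.3) = -15.7 m north and 122.3 − (109.3) = 13.0 m east.
Residual distance = √((-15.7)² + 13.0²) = 20.3 m.

20 m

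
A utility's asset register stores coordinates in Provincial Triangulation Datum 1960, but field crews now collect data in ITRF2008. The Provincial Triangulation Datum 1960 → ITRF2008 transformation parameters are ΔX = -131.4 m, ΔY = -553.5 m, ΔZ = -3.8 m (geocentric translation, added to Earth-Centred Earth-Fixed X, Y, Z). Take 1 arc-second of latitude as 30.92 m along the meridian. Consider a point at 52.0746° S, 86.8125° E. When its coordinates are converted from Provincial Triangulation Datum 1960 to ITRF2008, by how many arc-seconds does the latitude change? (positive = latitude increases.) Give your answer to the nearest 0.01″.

sin φ = -0.788812, cos φ = 0.614635, sin λ = 0.998453, cos λ = 0.055604.
North component: ΔN = −sin φ cos λ·ΔX − sin φ sin λ·ΔY + cos φ·ΔZ = −(-0.788812)(0.055604)(-131.4) − (-0.788812)(0.998453)(-553.5) + (0.614635)(-3.8) = -444.03 m.
1° of latitude spans 3600 × 30.92 = 111312 m, so Δφ = -444.03 / 111312 × 3600 = -14.361″.

Δφ = -14.36″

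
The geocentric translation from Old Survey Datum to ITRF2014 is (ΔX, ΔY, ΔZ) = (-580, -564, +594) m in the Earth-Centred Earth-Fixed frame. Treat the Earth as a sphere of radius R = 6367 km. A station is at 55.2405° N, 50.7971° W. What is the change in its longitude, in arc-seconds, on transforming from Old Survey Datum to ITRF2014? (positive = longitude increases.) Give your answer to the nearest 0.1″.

sin φ = 0.821552, cos φ = 0.570133, sin λ = -0.774912, cos λ = 0.632069.
East component: ΔE = −sin λ·ΔX + cos λ·ΔY = −(-0.774912)(-580) + (0.632069)(-564) = -805.94 m.
1° of latitude spans πR/180 = 111125 m; at latitude φ, 1° of longitude spans that × cos φ = 63356.1 m, so Δλ = -805.94 / 63356.1 × 3600 = -45.795″.

Δλ = -45.8″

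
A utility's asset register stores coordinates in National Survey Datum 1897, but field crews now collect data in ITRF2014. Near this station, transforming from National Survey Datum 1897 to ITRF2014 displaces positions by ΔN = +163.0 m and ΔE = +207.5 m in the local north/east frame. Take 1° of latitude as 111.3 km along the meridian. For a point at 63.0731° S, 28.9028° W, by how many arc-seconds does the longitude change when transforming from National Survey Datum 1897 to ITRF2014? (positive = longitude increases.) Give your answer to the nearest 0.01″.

Δλ = 14.82″

At latitude -63.0731°, cos φ = 0.452853.
1° of longitude at this latitude = 111.3 × cos φ = 50.40 km, so Δλ = 207.5 / 50402.6 = 0.0041169° = 14.821″.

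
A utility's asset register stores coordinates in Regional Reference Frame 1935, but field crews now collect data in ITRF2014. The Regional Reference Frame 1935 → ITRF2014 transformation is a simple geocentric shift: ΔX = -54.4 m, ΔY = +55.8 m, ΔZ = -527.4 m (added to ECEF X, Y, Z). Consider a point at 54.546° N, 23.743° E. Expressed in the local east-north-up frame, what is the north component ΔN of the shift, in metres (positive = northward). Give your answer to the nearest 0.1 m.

ΔN = -283.7 m

At φ = 54.546°, λ = 23.743°: sin φ = 0.814581, cos φ = 0.580049, sin λ = 0.402635, cos λ = 0.915361.
ΔN = −sin φ cos λ·ΔX − sin φ sin λ·ΔY + cos φ·ΔZ = −(0.814581)(0.915361)(-54.4) − (0.814581)(0.402635)(55.8) + (0.580049)(-527.4) = -283.66 m.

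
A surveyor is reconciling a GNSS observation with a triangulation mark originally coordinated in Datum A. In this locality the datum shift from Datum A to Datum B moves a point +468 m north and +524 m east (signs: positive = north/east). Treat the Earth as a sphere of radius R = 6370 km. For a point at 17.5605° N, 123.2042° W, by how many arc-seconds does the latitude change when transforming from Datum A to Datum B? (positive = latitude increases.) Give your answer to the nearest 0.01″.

On a sphere of radius R, 1 rad of latitude = R, so Δφ = ΔN / R = 468.0 / 6370000 = 7.3469e-05 rad = 15.154″.

Δφ = 15.15″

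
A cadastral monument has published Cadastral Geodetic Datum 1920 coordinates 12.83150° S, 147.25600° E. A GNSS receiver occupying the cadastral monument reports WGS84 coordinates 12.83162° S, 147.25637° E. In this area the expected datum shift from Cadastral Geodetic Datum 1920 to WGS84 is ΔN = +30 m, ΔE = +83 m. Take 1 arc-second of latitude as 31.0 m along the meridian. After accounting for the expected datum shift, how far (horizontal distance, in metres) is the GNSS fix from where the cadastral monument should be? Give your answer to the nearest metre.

Observed coordinate differences: Δφ = -0.00012°, Δλ = +0.00037°.
Converting to metres (1° lat = 111600 m, cos φ = 0.975027): observed ΔN = -13.4 m, observed ΔE = 40.3 m.
Subtracting the expected shift leaves a residual of -13.4 − (30) = -43.4 m north and 40.3 − (83) = -42.7 m east.
Residual distance = √((-43.4)² + (-42.7)²) = 60.9 m.

61 m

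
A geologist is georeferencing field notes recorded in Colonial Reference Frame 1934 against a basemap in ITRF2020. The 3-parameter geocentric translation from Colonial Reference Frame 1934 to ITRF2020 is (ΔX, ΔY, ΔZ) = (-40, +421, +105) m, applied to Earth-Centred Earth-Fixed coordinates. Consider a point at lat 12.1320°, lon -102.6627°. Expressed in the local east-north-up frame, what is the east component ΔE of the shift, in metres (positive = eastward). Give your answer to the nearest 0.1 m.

ΔE = -131.3 m

At φ = 12.1320°, λ = -102.6627°: sin φ = 0.210165, cos φ = 0.977666, sin λ = -0.975677, cos λ = -0.219211.
ΔE = −sin λ·ΔX + cos λ·ΔY = −(-0.975677)·(-40) + (-0.219211)·(421) = -131.31 m.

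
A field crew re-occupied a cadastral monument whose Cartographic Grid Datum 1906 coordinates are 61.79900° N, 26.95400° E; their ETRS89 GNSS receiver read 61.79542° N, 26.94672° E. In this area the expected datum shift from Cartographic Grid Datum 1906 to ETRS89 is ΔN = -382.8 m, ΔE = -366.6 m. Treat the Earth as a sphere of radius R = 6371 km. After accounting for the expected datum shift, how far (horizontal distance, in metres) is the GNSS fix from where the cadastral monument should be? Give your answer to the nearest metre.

22 m

Observed coordinate differences: Δφ = -0.00358°, Δλ = -0.00728°.
Converting to metres (1° lat = 111195 m, cos φ = 0.472566): observed ΔN = -398.1 m, observed ΔE = -382.5 m.
Subtracting the expected shift leaves a residual of -398.1 − (-382.8) = -15.3 m north and -382.5 − (-366.6) = -15.9 m east.
Residual distance = √((-15.3)² + (-15.9)²) = 22.1 m.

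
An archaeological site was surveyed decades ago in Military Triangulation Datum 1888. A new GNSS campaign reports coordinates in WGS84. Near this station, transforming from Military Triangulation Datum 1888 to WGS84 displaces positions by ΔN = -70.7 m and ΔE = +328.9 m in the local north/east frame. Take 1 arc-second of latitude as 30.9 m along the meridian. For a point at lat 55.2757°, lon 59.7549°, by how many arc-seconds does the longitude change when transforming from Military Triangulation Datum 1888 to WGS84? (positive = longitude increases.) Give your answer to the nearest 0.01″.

At latitude 55.2757°, cos φ = 0.569628.
1″ of longitude at this latitude = 30.90 × cos φ = 17.6015 m, so Δλ = 328.9 / 17.6015 = 18.686″.

Δλ = 18.69″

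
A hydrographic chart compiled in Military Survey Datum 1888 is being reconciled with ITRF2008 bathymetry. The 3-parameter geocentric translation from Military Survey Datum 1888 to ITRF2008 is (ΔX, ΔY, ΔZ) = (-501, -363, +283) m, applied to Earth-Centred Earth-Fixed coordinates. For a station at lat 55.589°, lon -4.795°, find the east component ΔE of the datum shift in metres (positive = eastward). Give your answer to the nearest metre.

ΔE = -404 m

At φ = 55.589°, λ = -4.795°: sin φ = 0.825005, cos φ = 0.565125, sin λ = -0.083591, cos λ = 0.996500.
ΔE = −sin λ·ΔX + cos λ·ΔY = −(-0.083591)·(-501) + (0.996500)·(-363) = -403.61 m.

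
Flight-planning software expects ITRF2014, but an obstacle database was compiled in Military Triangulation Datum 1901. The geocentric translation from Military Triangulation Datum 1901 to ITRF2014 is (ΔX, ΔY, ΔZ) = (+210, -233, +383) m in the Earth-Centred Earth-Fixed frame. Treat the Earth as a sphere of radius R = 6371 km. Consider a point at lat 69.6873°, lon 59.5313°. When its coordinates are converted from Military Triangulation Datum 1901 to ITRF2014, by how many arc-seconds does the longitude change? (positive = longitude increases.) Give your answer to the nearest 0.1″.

Δλ = -27.9″

sin φ = 0.937812, cos φ = 0.347144, sin λ = 0.861906, cos λ = 0.507068.
East component: ΔE = −sin λ·ΔX + cos λ·ΔY = −(0.861906)(210) + (0.507068)(-233) = -299.15 m.
1° of latitude spans πR/180 = 111195 m; at latitude φ, 1° of longitude spans that × cos φ = 38600.6 m, so Δλ = -299.15 / 38600.6 × 3600 = -27.899″.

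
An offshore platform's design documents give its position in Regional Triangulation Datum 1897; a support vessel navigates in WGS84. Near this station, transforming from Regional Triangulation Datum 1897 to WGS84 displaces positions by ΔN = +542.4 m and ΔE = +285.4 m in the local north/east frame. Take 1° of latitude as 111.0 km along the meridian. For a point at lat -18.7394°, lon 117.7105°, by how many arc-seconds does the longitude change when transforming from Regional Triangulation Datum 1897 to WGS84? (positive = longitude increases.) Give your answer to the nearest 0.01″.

Δλ = 9.77″

At latitude -18.7394°, cos φ = 0.946990.
1° of longitude at this latitude = 111.0 × cos φ = 105.12 km, so Δλ = 285.4 / 105115.8 = 0.0027151° = 9.774″.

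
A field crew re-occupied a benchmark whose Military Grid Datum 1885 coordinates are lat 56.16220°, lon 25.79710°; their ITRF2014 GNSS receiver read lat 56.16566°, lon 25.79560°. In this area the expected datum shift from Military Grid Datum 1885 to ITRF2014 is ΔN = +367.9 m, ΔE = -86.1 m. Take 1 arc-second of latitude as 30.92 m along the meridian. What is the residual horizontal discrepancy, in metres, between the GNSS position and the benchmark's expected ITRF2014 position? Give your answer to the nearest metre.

19 m

Observed coordinate differences: Δφ = +0.00346°, Δλ = -0.00150°.
Converting to metres (1° lat = 111312 m, cos φ = 0.556844): observed ΔN = 385.1 m, observed ΔE = -93.0 m.
Subtracting the expected shift leaves a residual of 385.1 − (367.9) = 17.2 m north and -93.0 − (-86.1) = -6.9 m east.
Residual distance = √(17.2² + (-6.9)²) = 18.6 m.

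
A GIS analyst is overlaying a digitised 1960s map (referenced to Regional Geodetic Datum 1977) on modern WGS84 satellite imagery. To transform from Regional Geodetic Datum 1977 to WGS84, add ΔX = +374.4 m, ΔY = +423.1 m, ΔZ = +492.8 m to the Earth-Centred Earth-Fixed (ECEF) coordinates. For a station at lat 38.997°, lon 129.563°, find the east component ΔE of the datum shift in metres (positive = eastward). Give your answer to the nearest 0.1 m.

ΔE = -558.1 m

The local east axis at (φ, λ) is (−sin λ, cos λ, 0), so ΔE = −sin(129.563°)·374.4 + cos(129.563°)·423.1 = -558.12 m.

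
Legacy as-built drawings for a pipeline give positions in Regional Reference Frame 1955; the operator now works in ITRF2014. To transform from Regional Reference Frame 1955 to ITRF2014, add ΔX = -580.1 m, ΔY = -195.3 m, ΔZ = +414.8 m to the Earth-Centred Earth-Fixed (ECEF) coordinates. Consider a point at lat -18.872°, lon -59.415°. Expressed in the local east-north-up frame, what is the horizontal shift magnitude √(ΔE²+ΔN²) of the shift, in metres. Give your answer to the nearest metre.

At φ = -18.872°, λ = -59.415°: sin φ = -0.323455, cos φ = 0.946244, sin λ = -0.860875, cos λ = 0.508816.
ΔE = −sin λ·ΔX + cos λ·ΔY = −(-0.860875)·(-580.1) + (0.508816)·(-195.3) = -598.77 m.
ΔN = −sin φ cos λ·ΔX − sin φ sin λ·ΔY + cos φ·ΔZ = −(-0.323455)(0.508816)(-580.1) − (-0.323455)(-0.860875)(-195.3) + (0.946244)(414.8) = 351.41 m.
Horizontal magnitude = √(ΔE² + ΔN²) = √((-598.77)² + 351.41²) = 694.27 m.

694 m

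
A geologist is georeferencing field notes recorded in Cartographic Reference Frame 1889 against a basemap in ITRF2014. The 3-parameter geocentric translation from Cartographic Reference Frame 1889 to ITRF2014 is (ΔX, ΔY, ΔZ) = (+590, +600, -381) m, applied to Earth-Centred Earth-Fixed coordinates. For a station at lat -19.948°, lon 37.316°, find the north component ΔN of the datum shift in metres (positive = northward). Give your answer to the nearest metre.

ΔN = -74 m

The local north axis is (−sin φ cos λ, −sin φ sin λ, cos φ), giving ΔN = 160.086 + 124.091 − 358.141 = -73.96 m.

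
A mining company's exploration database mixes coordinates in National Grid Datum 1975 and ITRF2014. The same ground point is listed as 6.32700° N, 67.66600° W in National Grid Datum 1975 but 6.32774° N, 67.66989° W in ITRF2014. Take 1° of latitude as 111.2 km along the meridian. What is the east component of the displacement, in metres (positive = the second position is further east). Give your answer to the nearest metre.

Δφ = 6.32774° − 6.32700° = +0.00074°; Δλ = -67.66989° − -67.66600° = -0.00389°.
ΔN = Δφ × 111200 = 82.3 m; ΔE = Δλ × 111200 × cos(6.32700°) = -0.00389 × 111200 × 0.993909 = -429.9 m.

ΔE = -430 m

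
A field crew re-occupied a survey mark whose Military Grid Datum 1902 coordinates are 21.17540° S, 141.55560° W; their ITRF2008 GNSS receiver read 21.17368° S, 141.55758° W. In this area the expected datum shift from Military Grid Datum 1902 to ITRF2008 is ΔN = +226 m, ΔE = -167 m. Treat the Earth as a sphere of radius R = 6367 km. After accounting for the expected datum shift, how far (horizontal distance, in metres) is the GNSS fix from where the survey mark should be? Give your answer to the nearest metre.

Observed coordinate differences: Δφ = +0.00172°, Δλ = -0.00198°.
Converting to metres (1° lat = 111125 m, cos φ = 0.932479): observed ΔN = 191.1 m, observed ΔE = -205.2 m.
Subtracting the expected shift leaves a residual of 191.1 − (226) = -34.9 m north and -205.2 − (-167) = -38.2 m east.
Residual distance = √((-34.9)² + (-38.2)²) = 51.7 m.

52 m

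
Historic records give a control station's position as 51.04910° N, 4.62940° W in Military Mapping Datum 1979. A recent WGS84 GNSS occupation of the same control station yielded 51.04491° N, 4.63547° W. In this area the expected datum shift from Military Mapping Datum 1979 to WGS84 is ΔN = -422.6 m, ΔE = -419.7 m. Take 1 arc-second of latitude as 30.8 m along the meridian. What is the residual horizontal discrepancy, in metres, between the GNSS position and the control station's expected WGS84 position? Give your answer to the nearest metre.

Observed coordinate differences: Δφ = -0.00419°, Δλ = -0.00607°.
Converting to metres (1° lat = 110880 m, cos φ = 0.628654): observed ΔN = -464.6 m, observed ΔE = -423.1 m.
Subtracting the expected shift leaves a residual of -464.6 − (-422.6) = -42.0 m north and -423.1 − (-419.7) = -3.4 m east.
Residual distance = √((-42.0)² + (-3.4)²) = 42.1 m.

42 m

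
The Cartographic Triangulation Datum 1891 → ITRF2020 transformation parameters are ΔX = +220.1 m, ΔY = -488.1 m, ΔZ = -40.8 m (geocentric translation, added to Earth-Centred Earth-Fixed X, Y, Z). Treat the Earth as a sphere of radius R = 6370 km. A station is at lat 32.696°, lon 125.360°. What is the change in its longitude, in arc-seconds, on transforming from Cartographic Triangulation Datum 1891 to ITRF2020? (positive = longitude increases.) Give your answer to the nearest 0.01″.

sin φ = 0.540182, cos φ = 0.841548, sin λ = 0.815532, cos λ = -0.578712.
East component: ΔE = −sin λ·ΔX + cos λ·ΔY = −(0.815532)(220.1) + (-0.578712)(-488.1) = 102.97 m.
1° of latitude spans πR/180 = 111177 m; at latitude φ, 1° of longitude spans that × cos φ = 93561.2 m, so Δλ = 102.97 / 93561.2 × 3600 = 3.962″.

Δλ = 3.96″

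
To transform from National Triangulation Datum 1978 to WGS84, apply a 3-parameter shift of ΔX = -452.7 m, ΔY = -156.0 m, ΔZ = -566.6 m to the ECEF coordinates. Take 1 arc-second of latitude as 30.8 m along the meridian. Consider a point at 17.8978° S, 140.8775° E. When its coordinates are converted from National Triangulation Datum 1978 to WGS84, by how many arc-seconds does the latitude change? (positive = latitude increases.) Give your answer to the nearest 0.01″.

sin φ = -0.307320, cos φ = 0.951606, sin λ = 0.630981, cos λ = -0.775799.
North component: ΔN = −sin φ cos λ·ΔX − sin φ sin λ·ΔY + cos φ·ΔZ = −(-0.307320)(-0.775799)(-452.7) − (-0.307320)(0.630981)(-156.0) + (0.951606)(-566.6) = -461.50 m.
1° of latitude spans 3600 × 30.80 = 110880 m, so Δφ = -461.50 / 110880 × 3600 = -14.984″.

Δφ = -14.98″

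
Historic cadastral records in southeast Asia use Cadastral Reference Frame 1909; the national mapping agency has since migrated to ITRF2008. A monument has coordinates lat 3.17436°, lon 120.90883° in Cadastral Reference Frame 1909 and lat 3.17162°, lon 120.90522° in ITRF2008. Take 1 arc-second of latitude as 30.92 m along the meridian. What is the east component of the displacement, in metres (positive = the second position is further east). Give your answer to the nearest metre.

ΔE = -401 m

Δφ = 3.17162° − 3.17436° = -0.00274°; Δλ = 120.90522° − 120.90883° = -0.00361°.
1° of latitude = 3600 × 30.92 = 111312 m.
ΔN = Δφ × 111312 = -305.0 m; ΔE = Δλ × 111312 × cos(3.17436°) = -0.00361 × 111312 × 0.998466 = -401.2 m.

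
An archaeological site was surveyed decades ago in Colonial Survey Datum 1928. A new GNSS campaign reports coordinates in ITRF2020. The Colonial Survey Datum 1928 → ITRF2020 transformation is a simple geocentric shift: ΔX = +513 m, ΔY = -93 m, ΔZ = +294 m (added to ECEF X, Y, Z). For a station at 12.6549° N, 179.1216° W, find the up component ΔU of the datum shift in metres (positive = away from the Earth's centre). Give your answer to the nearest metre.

At φ = 12.6549°, λ = -179.1216°: sin φ = 0.219078, cos φ = 0.975707, sin λ = -0.015330, cos λ = -0.999882.
ΔU = cos φ cos λ·ΔX + cos φ sin λ·ΔY + sin φ·ΔZ = (0.975707)(-0.999882)(513) + (0.975707)(-0.015330)(-93) + (0.219078)(294) = -434.68 m.

ΔU = -435 m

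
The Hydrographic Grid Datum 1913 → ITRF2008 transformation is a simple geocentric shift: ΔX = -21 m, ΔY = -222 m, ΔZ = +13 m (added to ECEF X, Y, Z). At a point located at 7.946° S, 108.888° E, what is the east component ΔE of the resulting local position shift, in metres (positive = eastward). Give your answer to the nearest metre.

At φ = -7.946°, λ = 108.888°: sin φ = -0.138240, cos φ = 0.990399, sin λ = 0.946153, cos λ = -0.323719.
ΔE = −sin λ·ΔX + cos λ·ΔY = −(0.946153)·(-21) + (-0.323719)·(-222) = 91.73 m.

ΔE = 92 m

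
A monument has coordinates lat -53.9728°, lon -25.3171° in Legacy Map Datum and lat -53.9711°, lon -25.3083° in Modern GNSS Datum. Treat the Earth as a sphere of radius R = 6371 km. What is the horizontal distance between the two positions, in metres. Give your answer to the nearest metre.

Δφ = -53.9711° − -53.9728° = +0.0017°; Δλ = -25.3083° − -25.3171° = +0.0088°.
1° along a meridian = πR/180 = 111195 m.
ΔN = Δφ × 111195 = 189.0 m; ΔE = Δλ × 111195 × cos(-53.9728°) = +0.0088 × 111195 × 0.588169 = 575.5 m.
Distance = √(ΔE² + ΔN²) = √(575.5² + 189.0²) = 605.8 m.

606 m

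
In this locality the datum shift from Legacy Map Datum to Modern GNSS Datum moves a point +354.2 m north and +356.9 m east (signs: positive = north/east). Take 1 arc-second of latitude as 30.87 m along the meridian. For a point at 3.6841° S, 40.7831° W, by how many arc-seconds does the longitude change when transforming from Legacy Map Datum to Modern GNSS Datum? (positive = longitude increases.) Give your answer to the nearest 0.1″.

At latitude -3.6841°, cos φ = 0.997933.
1″ of longitude at this latitude = 30.87 × cos φ = 30.8062 m, so Δλ = 356.9 / 30.8062 = 11.585″.

Δλ = 11.6″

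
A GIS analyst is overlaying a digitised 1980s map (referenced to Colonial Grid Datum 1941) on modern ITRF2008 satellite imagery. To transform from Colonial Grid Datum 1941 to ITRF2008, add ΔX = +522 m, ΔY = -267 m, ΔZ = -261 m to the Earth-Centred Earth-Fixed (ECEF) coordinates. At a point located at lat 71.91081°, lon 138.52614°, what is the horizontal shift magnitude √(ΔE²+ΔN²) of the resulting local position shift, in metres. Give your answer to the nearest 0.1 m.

The local east axis at (φ, λ) is (−sin λ, cos λ, 0), so ΔE = −sin(138.52614°)·522 + cos(138.52614°)·(-267) = -145.66 m.
The local north axis is (−sin φ cos λ, −sin φ sin λ, cos φ), giving ΔN = 371.782 + 168.088 − 81.040 = 458.83 m.
Horizontal magnitude = √(ΔE² + ΔN²) = √((-145.66)² + 458.83²) = 481.40 m.

481.4 m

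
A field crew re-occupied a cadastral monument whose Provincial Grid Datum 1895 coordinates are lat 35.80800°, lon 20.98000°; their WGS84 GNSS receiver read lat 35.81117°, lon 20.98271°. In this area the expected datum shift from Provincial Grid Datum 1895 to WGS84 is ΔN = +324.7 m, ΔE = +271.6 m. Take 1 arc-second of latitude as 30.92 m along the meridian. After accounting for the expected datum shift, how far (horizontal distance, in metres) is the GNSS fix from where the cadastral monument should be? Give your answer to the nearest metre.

39 m

Observed coordinate differences: Δφ = +0.00317°, Δλ = +0.00271°.
Converting to metres (1° lat = 111312 m, cos φ = 0.810982): observed ΔN = 352.9 m, observed ΔE = 244.6 m.
Subtracting the expected shift leaves a residual of 352.9 − (324.7) = 28.2 m north and 244.6 − (271.6) = -27.0 m east.
Residual distance = √(28.2² + (-27.0)²) = 39.0 m.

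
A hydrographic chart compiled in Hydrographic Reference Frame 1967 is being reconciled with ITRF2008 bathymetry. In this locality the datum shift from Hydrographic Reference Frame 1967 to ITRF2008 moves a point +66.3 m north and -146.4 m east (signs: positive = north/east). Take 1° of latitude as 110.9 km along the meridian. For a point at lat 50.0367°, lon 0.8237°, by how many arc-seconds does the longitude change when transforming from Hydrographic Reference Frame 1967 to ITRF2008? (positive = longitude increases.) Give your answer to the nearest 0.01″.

At latitude 50.0367°, cos φ = 0.642297.
1° of longitude at this latitude = 110.9 × cos φ = 71.23 km, so Δλ = -146.4 / 71230.7 = -0.0020553° = -7.399″.

Δλ = -7.40″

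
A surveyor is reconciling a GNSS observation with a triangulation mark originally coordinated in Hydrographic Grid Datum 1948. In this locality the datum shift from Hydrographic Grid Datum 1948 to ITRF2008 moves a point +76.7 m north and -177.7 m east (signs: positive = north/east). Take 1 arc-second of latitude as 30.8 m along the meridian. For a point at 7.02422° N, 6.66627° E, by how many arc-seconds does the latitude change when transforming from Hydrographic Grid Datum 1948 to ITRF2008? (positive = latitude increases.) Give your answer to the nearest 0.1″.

Δφ = 2.5″

1″ of latitude = 30.80 m, so Δφ = 76.7 / 30.80 = 2.490″.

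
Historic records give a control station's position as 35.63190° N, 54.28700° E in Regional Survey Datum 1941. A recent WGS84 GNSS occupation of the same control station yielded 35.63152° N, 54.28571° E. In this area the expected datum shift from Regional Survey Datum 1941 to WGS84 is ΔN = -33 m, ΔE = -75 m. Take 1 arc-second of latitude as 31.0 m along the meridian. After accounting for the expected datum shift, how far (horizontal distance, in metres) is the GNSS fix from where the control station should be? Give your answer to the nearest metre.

43 m

Observed coordinate differences: Δφ = -0.00038°, Δλ = -0.00129°.
Converting to metres (1° lat = 111600 m, cos φ = 0.812777): observed ΔN = -42.4 m, observed ΔE = -117.0 m.
Subtracting the expected shift leaves a residual of -42.4 − (-33) = -9.4 m north and -117.0 − (-75) = -42.0 m east.
Residual distance = √((-9.4)² + (-42.0)²) = 43.1 m.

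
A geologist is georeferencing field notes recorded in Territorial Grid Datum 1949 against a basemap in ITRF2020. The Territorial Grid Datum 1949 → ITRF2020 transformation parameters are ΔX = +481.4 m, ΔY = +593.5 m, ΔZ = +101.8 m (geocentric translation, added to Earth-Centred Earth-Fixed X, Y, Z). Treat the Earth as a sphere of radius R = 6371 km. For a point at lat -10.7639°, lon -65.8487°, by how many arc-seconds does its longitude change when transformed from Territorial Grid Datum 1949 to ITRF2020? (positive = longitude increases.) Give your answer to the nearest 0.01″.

sin φ = -0.186762, cos φ = 0.982405, sin λ = -0.912468, cos λ = 0.409148.
East component: ΔE = −sin λ·ΔX + cos λ·ΔY = −(-0.912468)(481.4) + (0.409148)(593.5) = 682.09 m.
1° of latitude spans πR/180 = 111195 m; at latitude φ, 1° of longitude spans that × cos φ = 109238.5 m, so Δλ = 682.09 / 109238.5 × 3600 = 22.479″.

Δλ = 22.48″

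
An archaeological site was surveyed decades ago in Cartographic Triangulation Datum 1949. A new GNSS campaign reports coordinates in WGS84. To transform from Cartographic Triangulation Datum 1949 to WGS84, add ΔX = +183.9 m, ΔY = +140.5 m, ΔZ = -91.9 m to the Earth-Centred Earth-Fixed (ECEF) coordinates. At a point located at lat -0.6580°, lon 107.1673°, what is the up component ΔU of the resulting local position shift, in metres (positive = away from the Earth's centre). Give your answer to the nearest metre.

ΔU = 81 m

The local up (radial) axis is (cos φ cos λ, cos φ sin λ, sin φ), giving ΔU = -54.277 + 134.231 + 1.055 = 81.01 m.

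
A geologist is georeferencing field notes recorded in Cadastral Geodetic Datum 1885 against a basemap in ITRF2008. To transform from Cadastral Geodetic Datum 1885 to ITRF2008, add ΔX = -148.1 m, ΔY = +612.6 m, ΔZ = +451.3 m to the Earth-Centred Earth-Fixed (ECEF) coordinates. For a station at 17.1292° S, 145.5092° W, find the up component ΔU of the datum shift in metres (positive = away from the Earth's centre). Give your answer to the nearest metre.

The local up (radial) axis is (cos φ cos λ, cos φ sin λ, sin φ), giving ΔU = 116.652 − 331.512 − 132.920 = -347.78 m.

ΔU = -348 m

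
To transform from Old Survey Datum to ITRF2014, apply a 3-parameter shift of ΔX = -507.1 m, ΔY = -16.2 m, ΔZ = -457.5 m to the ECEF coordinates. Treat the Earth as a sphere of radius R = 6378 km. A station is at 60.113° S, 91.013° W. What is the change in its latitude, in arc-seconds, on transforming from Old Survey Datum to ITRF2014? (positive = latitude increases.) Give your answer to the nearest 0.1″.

sin φ = -0.867010, cos φ = 0.498291, sin λ = -0.999844, cos λ = -0.017679.
North component: ΔN = −sin φ cos λ·ΔX − sin φ sin λ·ΔY + cos φ·ΔZ = −(-0.867010)(-0.017679)(-507.1) − (-0.867010)(-0.999844)(-16.2) + (0.498291)(-457.5) = -206.15 m.
1° of latitude spans πR/180 = 111317 m, so Δφ = -206.15 / 111317 × 3600 = -6.667″.

Δφ = -6.7″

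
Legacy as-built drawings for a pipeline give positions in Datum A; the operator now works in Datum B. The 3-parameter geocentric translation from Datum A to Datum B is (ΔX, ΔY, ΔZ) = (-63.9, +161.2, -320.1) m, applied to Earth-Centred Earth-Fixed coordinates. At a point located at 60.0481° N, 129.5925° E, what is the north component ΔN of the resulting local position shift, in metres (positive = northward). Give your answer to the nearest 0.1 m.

At φ = 60.0481°, λ = 129.5925°: sin φ = 0.866445, cos φ = 0.499273, sin λ = 0.770597, cos λ = -0.637323.
ΔN = −sin φ cos λ·ΔX − sin φ sin λ·ΔY + cos φ·ΔZ = −(0.866445)(-0.637323)(-63.9) − (0.866445)(0.770597)(161.2) + (0.499273)(-320.1) = -302.73 m.

ΔN = -302.7 m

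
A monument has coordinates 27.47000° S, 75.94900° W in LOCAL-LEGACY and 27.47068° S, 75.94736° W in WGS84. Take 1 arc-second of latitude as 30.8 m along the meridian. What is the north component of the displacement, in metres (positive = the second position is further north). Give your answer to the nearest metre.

Δφ = -27.47068° − -27.47000° = -0.00068°; Δλ = -75.94736° − -75.94900° = +0.00164°.
1° of latitude = 3600 × 30.80 = 110880 m.
ΔN = Δφ × 110880 = -75.4 m; ΔE = Δλ × 110880 × cos(-27.47000°) = +0.00164 × 110880 × 0.887252 = 161.3 m.

ΔN = -75 m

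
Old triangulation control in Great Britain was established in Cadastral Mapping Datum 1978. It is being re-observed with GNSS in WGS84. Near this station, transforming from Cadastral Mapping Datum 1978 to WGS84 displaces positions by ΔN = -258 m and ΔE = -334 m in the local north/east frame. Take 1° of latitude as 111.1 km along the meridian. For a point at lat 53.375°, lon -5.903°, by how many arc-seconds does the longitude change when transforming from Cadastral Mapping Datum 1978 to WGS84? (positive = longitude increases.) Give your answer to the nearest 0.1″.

At latitude 53.375°, cos φ = 0.596575.
1° of longitude at this latitude = 111.1 × cos φ = 66.28 km, so Δλ = -334.0 / 66279.5 = -0.0050393° = -18.141″.

Δλ = -18.1″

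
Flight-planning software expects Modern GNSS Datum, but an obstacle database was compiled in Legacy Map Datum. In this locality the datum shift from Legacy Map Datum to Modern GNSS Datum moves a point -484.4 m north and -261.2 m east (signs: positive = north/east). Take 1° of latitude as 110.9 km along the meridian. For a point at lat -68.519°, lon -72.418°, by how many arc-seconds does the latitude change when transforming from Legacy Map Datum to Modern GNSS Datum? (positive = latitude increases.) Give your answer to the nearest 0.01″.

Δφ = -15.72″

1° of latitude = 110.9 km, so Δφ = -484.4 / 110900 = -0.0043679° = -15.724″.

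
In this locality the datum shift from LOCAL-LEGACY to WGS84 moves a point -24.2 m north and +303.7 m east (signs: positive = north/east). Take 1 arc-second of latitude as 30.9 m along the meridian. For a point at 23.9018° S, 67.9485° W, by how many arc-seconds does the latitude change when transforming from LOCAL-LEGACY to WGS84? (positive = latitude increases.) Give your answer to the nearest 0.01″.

Δφ = -0.78″

1″ of latitude = 30.90 m, so Δφ = -24.2 / 30.90 = -0.783″.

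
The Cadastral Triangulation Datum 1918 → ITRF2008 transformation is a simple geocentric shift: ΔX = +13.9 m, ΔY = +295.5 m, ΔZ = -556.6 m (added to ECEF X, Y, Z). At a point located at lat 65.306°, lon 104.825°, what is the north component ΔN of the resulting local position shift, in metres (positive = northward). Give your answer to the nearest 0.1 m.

ΔN = -488.8 m

At φ = 65.306°, λ = 104.825°: sin φ = 0.908552, cos φ = 0.417772, sin λ = 0.966712, cos λ = -0.255868.
ΔN = −sin φ cos λ·ΔX − sin φ sin λ·ΔY + cos φ·ΔZ = −(0.908552)(-0.255868)(13.9) − (0.908552)(0.966712)(295.5) + (0.417772)(-556.6) = -488.84 m.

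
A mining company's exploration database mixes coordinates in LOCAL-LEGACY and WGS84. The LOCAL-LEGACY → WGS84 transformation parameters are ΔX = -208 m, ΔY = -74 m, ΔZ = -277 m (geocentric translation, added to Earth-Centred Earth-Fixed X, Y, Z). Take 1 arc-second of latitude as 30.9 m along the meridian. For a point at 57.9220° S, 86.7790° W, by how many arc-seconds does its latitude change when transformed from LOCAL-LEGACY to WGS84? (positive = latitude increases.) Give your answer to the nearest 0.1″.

sin φ = -0.847326, cos φ = 0.531073, sin λ = -0.998420, cos λ = 0.056187.
North component: ΔN = −sin φ cos λ·ΔX − sin φ sin λ·ΔY + cos φ·ΔZ = −(-0.847326)(0.056187)(-208) − (-0.847326)(-0.998420)(-74) + (0.531073)(-277) = -94.41 m.
1° of latitude spans 3600 × 30.90 = 111240 m, so Δφ = -94.41 / 111240 × 3600 = -3.055″.

Δφ = -3.1″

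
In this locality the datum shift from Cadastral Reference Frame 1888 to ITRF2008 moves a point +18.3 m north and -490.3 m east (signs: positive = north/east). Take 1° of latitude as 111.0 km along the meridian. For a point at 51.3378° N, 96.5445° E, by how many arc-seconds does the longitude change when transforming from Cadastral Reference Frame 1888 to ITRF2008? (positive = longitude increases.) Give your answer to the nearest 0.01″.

Δλ = -25.45″

At latitude 51.3378°, cos φ = 0.624728.
1° of longitude at this latitude = 111.0 × cos φ = 69.34 km, so Δλ = -490.3 / 69344.8 = -0.0070705° = -25.454″.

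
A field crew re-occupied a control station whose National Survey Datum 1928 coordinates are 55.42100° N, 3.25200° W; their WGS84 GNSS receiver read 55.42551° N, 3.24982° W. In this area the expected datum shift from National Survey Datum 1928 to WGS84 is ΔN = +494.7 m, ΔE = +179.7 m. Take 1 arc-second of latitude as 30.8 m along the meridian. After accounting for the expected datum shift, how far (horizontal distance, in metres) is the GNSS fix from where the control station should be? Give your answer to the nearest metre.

43 m

Observed coordinate differences: Δφ = +0.00451°, Δλ = +0.00218°.
Converting to metres (1° lat = 110880 m, cos φ = 0.567542): observed ΔN = 500.1 m, observed ΔE = 137.2 m.
Subtracting the expected shift leaves a residual of 500.1 − (494.7) = 5.4 m north and 137.2 − (179.7) = -42.5 m east.
Residual distance = √(5.4² + (-42.5)²) = 42.9 m.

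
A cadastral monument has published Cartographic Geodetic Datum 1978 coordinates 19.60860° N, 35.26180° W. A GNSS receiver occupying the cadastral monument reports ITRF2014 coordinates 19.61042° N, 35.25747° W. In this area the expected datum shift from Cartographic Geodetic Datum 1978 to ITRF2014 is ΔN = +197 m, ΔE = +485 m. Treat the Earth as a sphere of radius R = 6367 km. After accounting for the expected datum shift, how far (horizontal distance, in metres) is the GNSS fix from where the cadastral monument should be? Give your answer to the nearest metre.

Observed coordinate differences: Δφ = +0.00182°, Δλ = +0.00433°.
Converting to metres (1° lat = 111125 m, cos φ = 0.942007): observed ΔN = 202.2 m, observed ΔE = 453.3 m.
Subtracting the expected shift leaves a residual of 202.2 − (197) = 5.2 m north and 453.3 − (485) = -31.7 m east.
Residual distance = √(5.2² + (-31.7)²) = 32.2 m.

32 m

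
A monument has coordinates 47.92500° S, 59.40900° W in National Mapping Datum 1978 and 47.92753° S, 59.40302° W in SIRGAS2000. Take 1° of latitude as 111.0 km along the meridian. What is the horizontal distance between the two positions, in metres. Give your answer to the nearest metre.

Δφ = -47.92753° − -47.92500° = -0.00253°; Δλ = -59.40302° − -59.40900° = +0.00598°.
ΔN = Δφ × 111000 = -280.8 m; ΔE = Δλ × 111000 × cos(-47.92500°) = +0.00598 × 111000 × 0.670103 = 444.8 m.
Distance = √(ΔE² + ΔN²) = √(444.8² + (-280.8)²) = 526.0 m.

526 m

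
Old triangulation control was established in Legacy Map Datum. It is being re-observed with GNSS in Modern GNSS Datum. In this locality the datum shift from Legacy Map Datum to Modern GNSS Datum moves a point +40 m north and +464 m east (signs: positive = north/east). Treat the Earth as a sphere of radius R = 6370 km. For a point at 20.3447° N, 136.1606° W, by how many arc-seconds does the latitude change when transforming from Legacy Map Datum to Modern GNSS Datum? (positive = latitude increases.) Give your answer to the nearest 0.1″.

Δφ = 1.3″

On a sphere of radius R, 1 rad of latitude = R, so Δφ = ΔN / R = 40.0 / 6370000 = 6.2794e-06 rad = 1.295″.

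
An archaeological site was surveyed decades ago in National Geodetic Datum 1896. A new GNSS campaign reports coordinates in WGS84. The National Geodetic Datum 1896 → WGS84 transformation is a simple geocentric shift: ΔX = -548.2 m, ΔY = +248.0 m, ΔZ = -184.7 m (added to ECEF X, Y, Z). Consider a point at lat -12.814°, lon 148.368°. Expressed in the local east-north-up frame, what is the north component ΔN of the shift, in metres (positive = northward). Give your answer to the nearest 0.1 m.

At φ = -12.814°, λ = 148.368°: sin φ = -0.221787, cos φ = 0.975095, sin λ = 0.524462, cos λ = -0.851434.
ΔN = −sin φ cos λ·ΔX − sin φ sin λ·ΔY + cos φ·ΔZ = −(-0.221787)(-0.851434)(-548.2) − (-0.221787)(0.524462)(248.0) + (0.975095)(-184.7) = -47.73 m.

ΔN = -47.7 m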